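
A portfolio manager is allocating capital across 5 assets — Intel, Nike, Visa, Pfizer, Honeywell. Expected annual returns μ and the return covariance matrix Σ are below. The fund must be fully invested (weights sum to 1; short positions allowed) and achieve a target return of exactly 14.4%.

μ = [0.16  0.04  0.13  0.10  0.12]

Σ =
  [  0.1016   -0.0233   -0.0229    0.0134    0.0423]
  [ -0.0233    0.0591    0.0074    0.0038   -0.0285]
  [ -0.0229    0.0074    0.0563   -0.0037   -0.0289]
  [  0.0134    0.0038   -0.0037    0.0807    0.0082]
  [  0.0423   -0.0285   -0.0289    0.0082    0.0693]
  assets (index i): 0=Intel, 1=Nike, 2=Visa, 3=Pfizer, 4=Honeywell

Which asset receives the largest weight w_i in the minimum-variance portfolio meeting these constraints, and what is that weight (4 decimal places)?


g=Σ⁻¹μ = [1.5655  2.3995  4.5028  0.7113  3.5565]
h=Σ⁻¹𝟙 = [9.4812  33.3422  36.5771  7.1892  36.7579]
a=μᵀg=1.429729  b=𝟙ᵀg=12.735584  c=𝟙ᵀh=123.347696  D=ac−b²=14.158650
λ₁=(c·0.144−b)/D = (123.347696·0.144−12.735584)/14.158650 = 0.355012
λ₂=(a−b·0.144)/D = (1.429729−12.735584·0.144)/14.158650 = -0.028548
w* = 0.355012·g + -0.028548·h:
  w_0 = 0.355012·1.5655 + -0.028548·9.4812 = 0.2851  (Intel)
  w_1 = 0.355012·2.3995 + -0.028548·33.3422 = -0.1000  (Nike)
  w_2 = 0.355012·4.5028 + -0.028548·36.5771 = 0.5544  (Visa)
  w_3 = 0.355012·0.7113 + -0.028548·7.1892 = 0.0473  (Pfizer)
  w_4 = 0.355012·3.5565 + -0.028548·36.7579 = 0.2132  (Honeywell)
Σw_i=1.0000  μᵀw=0.1440
σ²=wᵀΣw=λ₁·μ_p+λ₂ = 0.355012·0.144 + -0.028548 = 0.022574 ≈ 0.0226

Visa (0.5544)


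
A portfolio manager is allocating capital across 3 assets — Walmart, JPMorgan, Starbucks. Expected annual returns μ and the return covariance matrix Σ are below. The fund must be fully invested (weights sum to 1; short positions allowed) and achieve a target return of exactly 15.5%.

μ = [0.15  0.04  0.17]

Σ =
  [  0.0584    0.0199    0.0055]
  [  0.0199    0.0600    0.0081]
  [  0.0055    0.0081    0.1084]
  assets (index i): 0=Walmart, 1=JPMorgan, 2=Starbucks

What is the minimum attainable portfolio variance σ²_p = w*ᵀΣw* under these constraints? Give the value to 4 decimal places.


0.0396

u=Σ⁻¹μ = [2.5600  -0.3804  1.4668]
v=Σ⁻¹𝟙 = [12.4822  11.4827  7.7337]
a=μᵀu=0.618137  b=𝟙ᵀu=3.646371  c=𝟙ᵀv=31.698610  D=ac−b²=6.298062
λ₁=(c·0.155−b)/D = (31.698610·0.155−3.646371)/6.298062 = 0.201159
λ₂=(a−b·0.155)/D = (0.618137−3.646371·0.155)/6.298062 = 0.008407
w* = 0.201159·u + 0.008407·v:
  w_0 = 0.201159·2.5600 + 0.008407·12.4822 = 0.6199  (Walmart)
  w_1 = 0.201159·-0.3804 + 0.008407·11.4827 = 0.0200  (JPMorgan)
  w_2 = 0.201159·1.4668 + 0.008407·7.7337 = 0.3601  (Starbucks)
Σw_i=1.0000  μᵀw=0.1550
σ²=wᵀΣw=λ₁·μ_p+λ₂ = 0.201159·0.155 + 0.008407 = 0.039587 ≈ 0.0396


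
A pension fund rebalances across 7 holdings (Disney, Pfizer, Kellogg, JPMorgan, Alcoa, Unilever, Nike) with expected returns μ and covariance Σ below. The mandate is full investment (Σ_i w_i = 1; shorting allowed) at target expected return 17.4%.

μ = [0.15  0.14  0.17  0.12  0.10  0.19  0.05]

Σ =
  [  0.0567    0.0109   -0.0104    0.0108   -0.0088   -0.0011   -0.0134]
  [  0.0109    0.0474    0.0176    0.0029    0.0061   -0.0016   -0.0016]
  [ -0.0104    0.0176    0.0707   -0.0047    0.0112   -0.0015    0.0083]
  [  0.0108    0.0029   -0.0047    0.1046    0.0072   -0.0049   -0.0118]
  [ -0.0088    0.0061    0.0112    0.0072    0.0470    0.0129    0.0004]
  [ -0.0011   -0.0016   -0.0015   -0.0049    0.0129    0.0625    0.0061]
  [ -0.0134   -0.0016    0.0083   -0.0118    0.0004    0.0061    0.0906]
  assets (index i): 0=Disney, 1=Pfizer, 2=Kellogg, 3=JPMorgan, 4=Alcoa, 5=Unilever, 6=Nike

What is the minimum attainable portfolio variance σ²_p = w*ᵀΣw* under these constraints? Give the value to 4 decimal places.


p=Σ⁻¹μ = [3.0163  1.2985  2.4225  1.0661  0.9537  2.9998  0.7317]
q=Σ⁻¹𝟙 = [22.2462  9.9392  11.5791  8.5149  16.4400  12.8696  13.6125]
a=μᵀp=1.875901  b=𝟙ᵀp=12.488517  c=𝟙ᵀq=95.201578  D=ac−b²=22.625671
λ₁=(c·0.174−b)/D = (95.201578·0.174−12.488517)/22.625671 = 0.180174
λ₂=(a−b·0.174)/D = (1.875901−12.488517·0.174)/22.625671 = -0.013131
w* = 0.180174·p + -0.013131·q:
  w_0 = 0.180174·3.0163 + -0.013131·22.2462 = 0.2513  (Disney)
  w_1 = 0.180174·1.2985 + -0.013131·9.9392 = 0.1034  (Pfizer)
  w_2 = 0.180174·2.4225 + -0.013131·11.5791 = 0.2844  (Kellogg)
  w_3 = 0.180174·1.0661 + -0.013131·8.5149 = 0.0803  (JPMorgan)
  w_4 = 0.180174·0.9537 + -0.013131·16.4400 = -0.0440  (Alcoa)
  w_5 = 0.180174·2.9998 + -0.013131·12.8696 = 0.3715  (Unilever)
  w_6 = 0.180174·0.7317 + -0.013131·13.6125 = -0.0469  (Nike)
Σw_i=1.0000  μᵀw=0.1740
σ²=wᵀΣw=λ₁·μ_p+λ₂ = 0.180174·0.174 + -0.013131 = 0.018219 ≈ 0.0182

0.0182


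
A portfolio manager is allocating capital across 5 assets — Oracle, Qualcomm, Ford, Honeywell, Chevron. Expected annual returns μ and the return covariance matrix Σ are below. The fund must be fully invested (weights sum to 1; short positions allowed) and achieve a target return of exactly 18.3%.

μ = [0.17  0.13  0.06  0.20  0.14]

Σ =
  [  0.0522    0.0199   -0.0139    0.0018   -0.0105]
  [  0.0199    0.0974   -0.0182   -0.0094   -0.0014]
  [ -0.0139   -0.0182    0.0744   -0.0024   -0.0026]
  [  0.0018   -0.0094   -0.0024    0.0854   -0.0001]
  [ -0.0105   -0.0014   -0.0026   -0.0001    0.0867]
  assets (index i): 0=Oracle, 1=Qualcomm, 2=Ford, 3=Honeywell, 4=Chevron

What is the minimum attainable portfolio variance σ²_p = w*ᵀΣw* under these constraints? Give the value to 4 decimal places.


g=Σ⁻¹μ = [3.6545  1.2186  1.9412  2.4561  2.1381]
h=Σ⁻¹𝟙 = [23.2780  10.9931  21.4307  13.0490  15.1884]
a=μᵀg=1.686690  b=𝟙ᵀg=11.408403  c=𝟙ᵀh=83.939363  D=ac−b²=11.428038
λ₁=(c·0.183−b)/D = (83.939363·0.183−11.408403)/11.428038 = 0.345860
λ₂=(a−b·0.183)/D = (1.686690−11.408403·0.183)/11.428038 = -0.035093
w* = 0.345860·g + -0.035093·h:
  w_0 = 0.345860·3.6545 + -0.035093·23.2780 = 0.4470  (Oracle)
  w_1 = 0.345860·1.2186 + -0.035093·10.9931 = 0.0357  (Qualcomm)
  w_2 = 0.345860·1.9412 + -0.035093·21.4307 = -0.0807  (Ford)
  w_3 = 0.345860·2.4561 + -0.035093·13.0490 = 0.3915  (Honeywell)
  w_4 = 0.345860·2.1381 + -0.035093·15.1884 = 0.2065  (Chevron)
Σw_i=1.0000  μᵀw=0.1830
σ²=wᵀΣw=λ₁·μ_p+λ₂ = 0.345860·0.183 + -0.035093 = 0.028199 ≈ 0.0282

0.0282


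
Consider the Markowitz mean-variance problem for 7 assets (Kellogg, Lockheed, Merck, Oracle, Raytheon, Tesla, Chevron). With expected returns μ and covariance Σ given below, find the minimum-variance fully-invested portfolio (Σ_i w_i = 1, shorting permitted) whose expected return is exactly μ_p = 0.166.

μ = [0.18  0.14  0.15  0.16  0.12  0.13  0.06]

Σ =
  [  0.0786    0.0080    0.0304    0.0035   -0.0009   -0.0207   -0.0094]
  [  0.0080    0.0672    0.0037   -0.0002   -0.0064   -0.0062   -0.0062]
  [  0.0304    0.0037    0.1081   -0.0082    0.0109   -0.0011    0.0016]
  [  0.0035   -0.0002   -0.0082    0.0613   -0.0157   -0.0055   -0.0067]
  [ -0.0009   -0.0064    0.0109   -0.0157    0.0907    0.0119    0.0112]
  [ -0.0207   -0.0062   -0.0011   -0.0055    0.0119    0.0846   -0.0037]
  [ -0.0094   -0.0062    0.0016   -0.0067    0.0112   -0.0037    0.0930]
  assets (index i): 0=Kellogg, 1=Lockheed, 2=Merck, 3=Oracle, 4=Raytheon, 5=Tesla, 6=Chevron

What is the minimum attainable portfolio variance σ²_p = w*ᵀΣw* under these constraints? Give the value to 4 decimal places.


x=Σ⁻¹μ = [2.4063  2.2373  0.7371  3.3110  1.5364  2.3494  1.1718]
y=Σ⁻¹𝟙 = [14.3438  16.9431  5.1203  22.2868  11.6213  17.0704  14.1291]
a=μᵀx=1.946779  b=𝟙ᵀx=13.749312  c=𝟙ᵀy=101.514871  D=ac−b²=8.583401
λ₁=(c·0.166−b)/D = (101.514871·0.166−13.749312)/8.583401 = 0.361413
λ₂=(a−b·0.166)/D = (1.946779−13.749312·0.166)/8.583401 = -0.039100
w* = 0.361413·x + -0.039100·y:
  w_0 = 0.361413·2.4063 + -0.039100·14.3438 = 0.3088  (Kellogg)
  w_1 = 0.361413·2.2373 + -0.039100·16.9431 = 0.1461  (Lockheed)
  w_2 = 0.361413·0.7371 + -0.039100·5.1203 = 0.0662  (Merck)
  w_3 = 0.361413·3.3110 + -0.039100·22.2868 = 0.3252  (Oracle)
  w_4 = 0.361413·1.5364 + -0.039100·11.6213 = 0.1009  (Raytheon)
  w_5 = 0.361413·2.3494 + -0.039100·17.0704 = 0.1816  (Tesla)
  w_6 = 0.361413·1.1718 + -0.039100·14.1291 = -0.1289  (Chevron)
Σw_i=1.0000  μᵀw=0.1660
σ²=wᵀΣw=λ₁·μ_p+λ₂ = 0.361413·0.166 + -0.039100 = 0.020895 ≈ 0.0209

0.0209


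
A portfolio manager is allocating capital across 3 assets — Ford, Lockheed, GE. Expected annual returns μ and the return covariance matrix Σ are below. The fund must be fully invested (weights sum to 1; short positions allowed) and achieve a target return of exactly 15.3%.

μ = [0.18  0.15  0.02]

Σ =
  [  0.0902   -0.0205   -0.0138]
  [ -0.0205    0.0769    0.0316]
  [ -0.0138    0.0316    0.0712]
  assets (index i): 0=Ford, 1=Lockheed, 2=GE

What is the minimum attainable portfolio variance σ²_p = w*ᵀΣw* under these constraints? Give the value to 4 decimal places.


0.0284

g=Σ⁻¹μ = [2.5658  2.8311  -0.4783]
h=Σ⁻¹𝟙 = [15.6814  12.4310  11.5672]
a=μᵀg=0.876952  b=𝟙ᵀg=4.918652  c=𝟙ᵀh=39.679614  D=ac−b²=10.603989
λ₁=(c·0.153−b)/D = (39.679614·0.153−4.918652)/10.603989 = 0.108669
λ₂=(a−b·0.153)/D = (0.876952−4.918652·0.153)/10.603989 = 0.011731
w* = 0.108669·g + 0.011731·h:
  w_0 = 0.108669·2.5658 + 0.011731·15.6814 = 0.4628  (Ford)
  w_1 = 0.108669·2.8311 + 0.011731·12.4310 = 0.4535  (Lockheed)
  w_2 = 0.108669·-0.4783 + 0.011731·11.5672 = 0.0837  (GE)
Σw_i=1.0000  μᵀw=0.1530
σ²=wᵀΣw=λ₁·μ_p+λ₂ = 0.108669·0.153 + 0.011731 = 0.028358 ≈ 0.0284


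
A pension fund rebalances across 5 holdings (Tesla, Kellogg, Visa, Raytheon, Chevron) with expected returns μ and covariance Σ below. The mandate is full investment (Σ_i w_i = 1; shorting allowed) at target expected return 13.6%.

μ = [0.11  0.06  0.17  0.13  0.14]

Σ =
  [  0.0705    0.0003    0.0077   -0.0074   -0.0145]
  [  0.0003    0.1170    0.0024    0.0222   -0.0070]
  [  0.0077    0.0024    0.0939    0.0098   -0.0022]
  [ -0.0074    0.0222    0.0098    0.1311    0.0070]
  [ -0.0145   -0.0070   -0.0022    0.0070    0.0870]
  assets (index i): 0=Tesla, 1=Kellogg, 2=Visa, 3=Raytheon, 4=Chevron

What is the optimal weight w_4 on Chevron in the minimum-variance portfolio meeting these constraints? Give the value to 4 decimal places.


0.2980

u=Σ⁻¹μ = [1.8639  0.4390  1.6082  0.7991  1.9315]
v=Σ⁻¹𝟙 = [16.8179  8.1103  8.8067  5.7600  14.7090]
a=μᵀu=0.879070  b=𝟙ᵀu=6.641790  c=𝟙ᵀv=54.203946  D=ac−b²=3.535682
λ₁=(c·0.136−b)/D = (54.203946·0.136−6.641790)/3.535682 = 0.206451
λ₂=(a−b·0.136)/D = (0.879070−6.641790·0.136)/3.535682 = -0.006848
w* = 0.206451·u + -0.006848·v:
  w_0 = 0.206451·1.8639 + -0.006848·16.8179 = 0.2696  (Tesla)
  w_1 = 0.206451·0.4390 + -0.006848·8.1103 = 0.0351  (Kellogg)
  w_2 = 0.206451·1.6082 + -0.006848·8.8067 = 0.2717  (Visa)
  w_3 = 0.206451·0.7991 + -0.006848·5.7600 = 0.1255  (Raytheon)
  w_4 = 0.206451·1.9315 + -0.006848·14.7090 = 0.2980  (Chevron)
Σw_i=1.0000  μᵀw=0.1360
σ²=wᵀΣw=λ₁·μ_p+λ₂ = 0.206451·0.136 + -0.006848 = 0.021229 ≈ 0.0212


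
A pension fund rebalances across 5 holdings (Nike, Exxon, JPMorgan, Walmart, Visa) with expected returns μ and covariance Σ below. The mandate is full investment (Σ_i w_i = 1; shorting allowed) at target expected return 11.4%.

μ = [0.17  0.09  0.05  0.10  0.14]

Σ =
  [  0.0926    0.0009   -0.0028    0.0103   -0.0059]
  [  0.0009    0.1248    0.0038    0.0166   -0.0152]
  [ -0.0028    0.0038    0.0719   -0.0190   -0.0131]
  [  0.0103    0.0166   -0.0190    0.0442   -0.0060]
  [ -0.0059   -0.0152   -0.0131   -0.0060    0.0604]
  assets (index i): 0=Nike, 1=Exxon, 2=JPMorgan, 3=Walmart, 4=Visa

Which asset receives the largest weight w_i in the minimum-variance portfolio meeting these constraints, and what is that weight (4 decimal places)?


Visa (0.3136)

x=Σ⁻¹μ = [1.7802  0.6628  2.1410  2.9832  3.4193]
y=Σ⁻¹𝟙 = [9.6157  6.0220  28.1700  34.1012  28.5083]
a=μᵀx=1.246348  b=𝟙ᵀx=10.986426  c=𝟙ᵀy=106.417154  D=ac−b²=11.931220
λ₁=(c·0.114−b)/D = (106.417154·0.114−10.986426)/11.931220 = 0.095978
λ₂=(a−b·0.114)/D = (1.246348−10.986426·0.114)/11.931220 = -0.000512
w* = 0.095978·x + -0.000512·y:
  w_0 = 0.095978·1.7802 + -0.000512·9.6157 = 0.1659  (Nike)
  w_1 = 0.095978·0.6628 + -0.000512·6.0220 = 0.0605  (Exxon)
  w_2 = 0.095978·2.1410 + -0.000512·28.1700 = 0.1911  (JPMorgan)
  w_3 = 0.095978·2.9832 + -0.000512·34.1012 = 0.2689  (Walmart)
  w_4 = 0.095978·3.4193 + -0.000512·28.5083 = 0.3136  (Visa)
Σw_i=1.0000  μᵀw=0.1140
σ²=wᵀΣw=λ₁·μ_p+λ₂ = 0.095978·0.114 + -0.000512 = 0.010430 ≈ 0.0104


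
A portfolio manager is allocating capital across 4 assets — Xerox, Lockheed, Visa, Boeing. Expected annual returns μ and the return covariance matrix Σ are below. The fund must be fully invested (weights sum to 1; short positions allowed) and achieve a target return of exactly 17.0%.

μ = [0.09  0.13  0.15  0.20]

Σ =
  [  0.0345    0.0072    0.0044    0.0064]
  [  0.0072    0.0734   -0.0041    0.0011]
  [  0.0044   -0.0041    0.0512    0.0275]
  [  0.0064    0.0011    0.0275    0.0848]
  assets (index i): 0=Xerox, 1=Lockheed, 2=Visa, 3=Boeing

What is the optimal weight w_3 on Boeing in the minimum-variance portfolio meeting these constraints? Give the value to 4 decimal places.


x=Σ⁻¹μ = [1.7032  1.6984  2.0990  1.5272]
y=Σ⁻¹𝟙 = [23.5484  12.1357  15.9655  4.6803]
a=μᵀx=0.994382  b=𝟙ᵀx=7.027890  c=𝟙ᵀy=56.329967  D=ac−b²=6.622263
λ₁=(c·0.170−b)/D = (56.329967·0.170−7.027890)/6.622263 = 0.384794
λ₂=(a−b·0.170)/D = (0.994382−7.027890·0.170)/6.622263 = -0.030255
w* = 0.384794·x + -0.030255·y:
  w_0 = 0.384794·1.7032 + -0.030255·23.5484 = -0.0571  (Xerox)
  w_1 = 0.384794·1.6984 + -0.030255·12.1357 = 0.2864  (Lockheed)
  w_2 = 0.384794·2.0990 + -0.030255·15.9655 = 0.3247  (Visa)
  w_3 = 0.384794·1.5272 + -0.030255·4.6803 = 0.4461  (Boeing)
Σw_i=1.0000  μᵀw=0.1700
σ²=wᵀΣw=λ₁·μ_p+λ₂ = 0.384794·0.170 + -0.030255 = 0.035159 ≈ 0.0352

0.4461


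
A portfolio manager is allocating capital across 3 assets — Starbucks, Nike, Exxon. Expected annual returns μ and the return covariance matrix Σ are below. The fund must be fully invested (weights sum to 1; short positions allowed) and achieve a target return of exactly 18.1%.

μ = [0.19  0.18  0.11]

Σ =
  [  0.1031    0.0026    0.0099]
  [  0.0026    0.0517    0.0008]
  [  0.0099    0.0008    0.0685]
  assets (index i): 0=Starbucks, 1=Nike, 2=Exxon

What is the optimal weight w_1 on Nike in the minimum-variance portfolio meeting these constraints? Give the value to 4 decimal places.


0.6250

u=Σ⁻¹μ = [1.6299  3.3791  1.3308]
v=Σ⁻¹𝟙 = [7.9564  18.7375  13.2298]
a=μᵀu=1.064297  b=𝟙ᵀu=6.339751  c=𝟙ᵀv=39.923740  D=ac−b²=2.298255
λ₁=(c·0.181−b)/D = (39.923740·0.181−6.339751)/2.298255 = 0.385704
λ₂=(a−b·0.181)/D = (1.064297−6.339751·0.181)/2.298255 = -0.036201
w* = 0.385704·u + -0.036201·v:
  w_0 = 0.385704·1.6299 + -0.036201·7.9564 = 0.3406  (Starbucks)
  w_1 = 0.385704·3.3791 + -0.036201·18.7375 = 0.6250  (Nike)
  w_2 = 0.385704·1.3308 + -0.036201·13.2298 = 0.0344  (Exxon)
Σw_i=1.0000  μᵀw=0.1810
σ²=wᵀΣw=λ₁·μ_p+λ₂ = 0.385704·0.181 + -0.036201 = 0.033612 ≈ 0.0336


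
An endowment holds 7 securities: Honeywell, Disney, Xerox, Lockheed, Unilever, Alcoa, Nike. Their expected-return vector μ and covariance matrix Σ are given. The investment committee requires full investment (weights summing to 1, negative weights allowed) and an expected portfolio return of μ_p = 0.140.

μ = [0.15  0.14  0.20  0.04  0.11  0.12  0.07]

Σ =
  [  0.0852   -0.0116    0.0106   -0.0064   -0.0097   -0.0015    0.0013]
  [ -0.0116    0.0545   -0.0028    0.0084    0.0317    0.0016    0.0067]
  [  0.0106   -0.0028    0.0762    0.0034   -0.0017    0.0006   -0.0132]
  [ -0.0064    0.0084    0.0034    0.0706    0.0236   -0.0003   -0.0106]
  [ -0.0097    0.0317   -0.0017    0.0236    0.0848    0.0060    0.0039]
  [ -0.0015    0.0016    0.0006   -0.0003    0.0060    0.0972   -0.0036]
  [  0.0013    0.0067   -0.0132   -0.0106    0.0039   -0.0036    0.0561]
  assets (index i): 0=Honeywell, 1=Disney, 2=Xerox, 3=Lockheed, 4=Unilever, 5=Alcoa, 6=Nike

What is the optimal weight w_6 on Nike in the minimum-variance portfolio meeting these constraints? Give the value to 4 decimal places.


0.1501

p=Σ⁻¹μ = [1.8405  2.6180  2.7325  0.4500  0.2930  1.2485  1.6802]
q=Σ⁻¹𝟙 = [13.1774  15.4304  15.0519  15.7166  1.6381  10.9355  22.7762]
a=μᵀp=1.506765  b=𝟙ᵀp=10.862702  c=𝟙ᵀq=94.726147  D=ac−b²=24.731733
λ₁=(c·0.140−b)/D = (94.726147·0.140−10.862702)/24.731733 = 0.096999
λ₂=(a−b·0.140)/D = (1.506765−10.862702·0.140)/24.731733 = -0.000567
w* = 0.096999·p + -0.000567·q:
  w_0 = 0.096999·1.8405 + -0.000567·13.1774 = 0.1711  (Honeywell)
  w_1 = 0.096999·2.6180 + -0.000567·15.4304 = 0.2452  (Disney)
  w_2 = 0.096999·2.7325 + -0.000567·15.0519 = 0.2565  (Xerox)
  w_3 = 0.096999·0.4500 + -0.000567·15.7166 = 0.0347  (Lockheed)
  w_4 = 0.096999·0.2930 + -0.000567·1.6381 = 0.0275  (Unilever)
  w_5 = 0.096999·1.2485 + -0.000567·10.9355 = 0.1149  (Alcoa)
  w_6 = 0.096999·1.6802 + -0.000567·22.7762 = 0.1501  (Nike)
Σw_i=1.0000  μᵀw=0.1400
σ²=wᵀΣw=λ₁·μ_p+λ₂ = 0.096999·0.140 + -0.000567 = 0.013013 ≈ 0.0130


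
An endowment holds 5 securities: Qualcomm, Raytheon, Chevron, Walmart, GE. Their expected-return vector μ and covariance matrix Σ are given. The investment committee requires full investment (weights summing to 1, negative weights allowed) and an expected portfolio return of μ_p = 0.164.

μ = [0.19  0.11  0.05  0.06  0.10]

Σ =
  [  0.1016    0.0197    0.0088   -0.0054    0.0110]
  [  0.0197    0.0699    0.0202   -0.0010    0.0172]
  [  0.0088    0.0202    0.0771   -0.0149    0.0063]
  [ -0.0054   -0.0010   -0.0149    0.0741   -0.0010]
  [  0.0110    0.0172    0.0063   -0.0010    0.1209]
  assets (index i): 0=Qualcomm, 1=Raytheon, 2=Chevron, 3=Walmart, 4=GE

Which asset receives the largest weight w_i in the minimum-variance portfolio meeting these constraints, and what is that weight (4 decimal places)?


u=Σ⁻¹μ = [1.6632  0.8760  0.3836  1.0272  0.5397]
v=Σ⁻¹𝟙 = [7.5684  7.1787  12.9870  16.8364  6.0239]
a=μᵀu=0.547138  b=𝟙ᵀu=4.489577  c=𝟙ᵀv=50.594447  D=ac−b²=7.525821
λ₁=(c·0.164−b)/D = (50.594447·0.164−4.489577)/7.525821 = 0.505980
λ₂=(a−b·0.164)/D = (0.547138−4.489577·0.164)/7.525821 = -0.025134
w* = 0.505980·u + -0.025134·v:
  w_0 = 0.505980·1.6632 + -0.025134·7.5684 = 0.6513  (Qualcomm)
  w_1 = 0.505980·0.8760 + -0.025134·7.1787 = 0.2628  (Raytheon)
  w_2 = 0.505980·0.3836 + -0.025134·12.9870 = -0.1323  (Chevron)
  w_3 = 0.505980·1.0272 + -0.025134·16.8364 = 0.0966  (Walmart)
  w_4 = 0.505980·0.5397 + -0.025134·6.0239 = 0.1217  (GE)
Σw_i=1.0000  μᵀw=0.1640
σ²=wᵀΣw=λ₁·μ_p+λ₂ = 0.505980·0.164 + -0.025134 = 0.057847 ≈ 0.0578

Qualcomm (0.6513)


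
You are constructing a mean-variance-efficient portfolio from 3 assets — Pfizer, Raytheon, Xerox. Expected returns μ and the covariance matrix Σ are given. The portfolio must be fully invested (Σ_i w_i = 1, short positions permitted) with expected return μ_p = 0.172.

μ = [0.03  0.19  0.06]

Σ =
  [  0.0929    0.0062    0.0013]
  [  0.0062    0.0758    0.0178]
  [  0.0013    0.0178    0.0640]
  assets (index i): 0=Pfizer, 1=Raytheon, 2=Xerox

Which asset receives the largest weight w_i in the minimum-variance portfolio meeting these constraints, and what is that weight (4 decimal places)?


p=Σ⁻¹μ = [0.1569  2.4333  0.2576]
q=Σ⁻¹𝟙 = [9.9597  9.3681  12.8172]
a=μᵀp=0.482484  b=𝟙ᵀp=2.847766  c=𝟙ᵀq=32.145001  D=ac−b²=7.399687
λ₁=(c·0.172−b)/D = (32.145001·0.172−2.847766)/7.399687 = 0.362336
λ₂=(a−b·0.172)/D = (0.482484−2.847766·0.172)/7.399687 = -0.000991
w* = 0.362336·p + -0.000991·q:
  w_0 = 0.362336·0.1569 + -0.000991·9.9597 = 0.0470  (Pfizer)
  w_1 = 0.362336·2.4333 + -0.000991·9.3681 = 0.8724  (Raytheon)
  w_2 = 0.362336·0.2576 + -0.000991·12.8172 = 0.0806  (Xerox)
Σw_i=1.0000  μᵀw=0.1720
σ²=wᵀΣw=λ₁·μ_p+λ₂ = 0.362336·0.172 + -0.000991 = 0.061331 ≈ 0.0613

Raytheon (0.8724)


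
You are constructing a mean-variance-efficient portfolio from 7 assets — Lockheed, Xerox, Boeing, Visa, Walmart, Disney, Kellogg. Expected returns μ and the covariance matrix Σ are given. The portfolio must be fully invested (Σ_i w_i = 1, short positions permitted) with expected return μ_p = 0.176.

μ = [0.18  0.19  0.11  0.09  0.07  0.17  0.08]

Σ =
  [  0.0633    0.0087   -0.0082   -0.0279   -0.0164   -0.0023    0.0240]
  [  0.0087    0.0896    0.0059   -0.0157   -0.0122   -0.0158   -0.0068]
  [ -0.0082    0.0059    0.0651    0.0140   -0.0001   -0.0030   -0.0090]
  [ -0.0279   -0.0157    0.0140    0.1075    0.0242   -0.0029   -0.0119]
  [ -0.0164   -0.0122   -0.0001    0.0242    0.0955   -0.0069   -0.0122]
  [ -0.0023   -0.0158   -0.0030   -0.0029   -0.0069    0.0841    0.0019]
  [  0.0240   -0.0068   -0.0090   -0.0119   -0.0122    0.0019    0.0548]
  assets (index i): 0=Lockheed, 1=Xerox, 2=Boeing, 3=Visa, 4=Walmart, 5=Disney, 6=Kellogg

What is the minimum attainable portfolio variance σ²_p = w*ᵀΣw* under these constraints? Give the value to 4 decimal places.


0.0184

g=Σ⁻¹μ = [3.5465  2.7850  1.8016  1.7770  1.6093  2.8723  1.1927]
h=Σ⁻¹𝟙 = [18.4432  17.5847  16.9320  13.5662  16.4385  17.6419  21.1277]
a=μᵀg=2.221989  b=𝟙ᵀg=15.584393  c=𝟙ᵀh=121.734274  D=ac−b²=27.618902
λ₁=(c·0.176−b)/D = (121.734274·0.176−15.584393)/27.618902 = 0.211480
λ₂=(a−b·0.176)/D = (2.221989−15.584393·0.176)/27.618902 = -0.018859
w* = 0.211480·g + -0.018859·h:
  w_0 = 0.211480·3.5465 + -0.018859·18.4432 = 0.4022  (Lockheed)
  w_1 = 0.211480·2.7850 + -0.018859·17.5847 = 0.2573  (Xerox)
  w_2 = 0.211480·1.8016 + -0.018859·16.9320 = 0.0617  (Boeing)
  w_3 = 0.211480·1.7770 + -0.018859·13.5662 = 0.1200  (Visa)
  w_4 = 0.211480·1.6093 + -0.018859·16.4385 = 0.0303  (Walmart)
  w_5 = 0.211480·2.8723 + -0.018859·17.6419 = 0.2747  (Disney)
  w_6 = 0.211480·1.1927 + -0.018859·21.1277 = -0.1462  (Kellogg)
Σw_i=1.0000  μᵀw=0.1760
σ²=wᵀΣw=λ₁·μ_p+λ₂ = 0.211480·0.176 + -0.018859 = 0.018361 ≈ 0.0184


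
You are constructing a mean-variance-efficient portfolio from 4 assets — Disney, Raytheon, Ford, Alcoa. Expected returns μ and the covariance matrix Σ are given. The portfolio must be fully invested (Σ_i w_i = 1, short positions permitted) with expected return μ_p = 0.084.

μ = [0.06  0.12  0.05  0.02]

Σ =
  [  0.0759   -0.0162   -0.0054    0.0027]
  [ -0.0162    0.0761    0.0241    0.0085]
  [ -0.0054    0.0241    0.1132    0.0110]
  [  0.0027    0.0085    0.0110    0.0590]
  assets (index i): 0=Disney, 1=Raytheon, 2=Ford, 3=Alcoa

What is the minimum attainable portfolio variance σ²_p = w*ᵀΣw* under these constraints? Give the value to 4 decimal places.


0.0250

g=Σ⁻¹μ = [1.1808  1.7908  0.1162  0.0053]
h=Σ⁻¹𝟙 = [15.9342  13.3174  5.4681  13.2819]
a=μᵀg=0.291669  b=𝟙ᵀg=3.093191  c=𝟙ᵀh=48.001688  D=ac−b²=4.432762
λ₁=(c·0.084−b)/D = (48.001688·0.084−3.093191)/4.432762 = 0.211821
λ₂=(a−b·0.084)/D = (0.291669−3.093191·0.084)/4.432762 = 0.007183
w* = 0.211821·g + 0.007183·h:
  w_0 = 0.211821·1.1808 + 0.007183·15.9342 = 0.3646  (Disney)
  w_1 = 0.211821·1.7908 + 0.007183·13.3174 = 0.4750  (Raytheon)
  w_2 = 0.211821·0.1162 + 0.007183·5.4681 = 0.0639  (Ford)
  w_3 = 0.211821·0.0053 + 0.007183·13.2819 = 0.0965  (Alcoa)
Σw_i=1.0000  μᵀw=0.0840
σ²=wᵀΣw=λ₁·μ_p+λ₂ = 0.211821·0.084 + 0.007183 = 0.024976 ≈ 0.0250


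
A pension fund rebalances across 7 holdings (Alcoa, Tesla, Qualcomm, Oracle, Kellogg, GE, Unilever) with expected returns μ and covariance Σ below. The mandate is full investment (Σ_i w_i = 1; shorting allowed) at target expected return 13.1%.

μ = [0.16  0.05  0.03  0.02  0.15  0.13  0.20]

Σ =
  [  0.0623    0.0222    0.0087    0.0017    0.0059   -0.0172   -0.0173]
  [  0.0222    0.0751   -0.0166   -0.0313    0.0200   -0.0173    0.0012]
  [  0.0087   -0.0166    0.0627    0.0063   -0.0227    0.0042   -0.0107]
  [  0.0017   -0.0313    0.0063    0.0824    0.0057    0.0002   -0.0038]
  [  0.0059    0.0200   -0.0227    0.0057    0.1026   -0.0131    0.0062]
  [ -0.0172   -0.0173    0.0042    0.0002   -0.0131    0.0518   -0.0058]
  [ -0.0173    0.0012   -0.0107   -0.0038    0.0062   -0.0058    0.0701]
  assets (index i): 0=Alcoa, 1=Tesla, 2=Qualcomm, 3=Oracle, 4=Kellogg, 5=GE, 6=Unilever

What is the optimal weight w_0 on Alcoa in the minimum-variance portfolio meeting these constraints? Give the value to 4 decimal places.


p=Σ⁻¹μ = [4.8573  0.1381  0.8627  0.2042  1.7080  5.0289  4.4572]
q=Σ⁻¹𝟙 = [19.0943  27.0490  24.1463  20.4986  10.9229  38.2608  25.5110]
a=μᵀp=2.615447  b=𝟙ᵀp=17.256439  c=𝟙ᵀq=165.482924  D=ac−b²=135.027146
λ₁=(c·0.131−b)/D = (165.482924·0.131−17.256439)/135.027146 = 0.032748
λ₂=(a−b·0.131)/D = (2.615447−17.256439·0.131)/135.027146 = 0.002628
w* = 0.032748·p + 0.002628·q:
  w_0 = 0.032748·4.8573 + 0.002628·19.0943 = 0.2092  (Alcoa)
  w_1 = 0.032748·0.1381 + 0.002628·27.0490 = 0.0756  (Tesla)
  w_2 = 0.032748·0.8627 + 0.002628·24.1463 = 0.0917  (Qualcomm)
  w_3 = 0.032748·0.2042 + 0.002628·20.4986 = 0.0606  (Oracle)
  w_4 = 0.032748·1.7080 + 0.002628·10.9229 = 0.0846  (Kellogg)
  w_5 = 0.032748·5.0289 + 0.002628·38.2608 = 0.2652  (GE)
  w_6 = 0.032748·4.4572 + 0.002628·25.5110 = 0.2130  (Unilever)
Σw_i=1.0000  μᵀw=0.1310
σ²=wᵀΣw=λ₁·μ_p+λ₂ = 0.032748·0.131 + 0.002628 = 0.006918 ≈ 0.0069

0.2092


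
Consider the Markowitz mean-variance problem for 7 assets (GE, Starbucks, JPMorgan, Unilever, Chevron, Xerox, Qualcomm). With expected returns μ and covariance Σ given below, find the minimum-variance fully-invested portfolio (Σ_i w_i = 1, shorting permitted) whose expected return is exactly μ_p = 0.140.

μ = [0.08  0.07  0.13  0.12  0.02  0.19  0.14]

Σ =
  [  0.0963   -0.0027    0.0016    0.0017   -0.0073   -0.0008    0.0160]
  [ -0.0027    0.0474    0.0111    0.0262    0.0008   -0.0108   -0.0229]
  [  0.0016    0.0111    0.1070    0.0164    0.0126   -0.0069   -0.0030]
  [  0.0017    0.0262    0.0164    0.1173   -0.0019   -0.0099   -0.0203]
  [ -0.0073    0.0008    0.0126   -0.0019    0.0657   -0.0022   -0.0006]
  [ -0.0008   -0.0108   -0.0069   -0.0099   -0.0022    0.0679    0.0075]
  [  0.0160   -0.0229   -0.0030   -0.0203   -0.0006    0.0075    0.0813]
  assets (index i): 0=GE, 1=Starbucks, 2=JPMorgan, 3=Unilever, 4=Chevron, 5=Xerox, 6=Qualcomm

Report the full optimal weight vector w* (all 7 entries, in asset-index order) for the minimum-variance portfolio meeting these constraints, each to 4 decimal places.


0.0319  0.2132  0.1132  0.1021  -0.0256  0.3389  0.2262

g=Σ⁻¹μ = [0.5302  2.5814  1.0281  0.9745  0.2918  3.2135  2.3317]
h=Σ⁻¹𝟙 = [9.2442  30.4758  5.0310  6.0872  15.9149  19.4897  19.0901]
a=μᵀg=1.416558  b=𝟙ᵀg=10.951283  c=𝟙ᵀh=105.332822  D=ac−b²=29.279454
λ₁=(c·0.140−b)/D = (105.332822·0.140−10.951283)/29.279454 = 0.129624
λ₂=(a−b·0.140)/D = (1.416558−10.951283·0.140)/29.279454 = -0.003983
w* = 0.129624·g + -0.003983·h:
  w_0 = 0.129624·0.5302 + -0.003983·9.2442 = 0.0319  (GE)
  w_1 = 0.129624·2.5814 + -0.003983·30.4758 = 0.2132  (Starbucks)
  w_2 = 0.129624·1.0281 + -0.003983·5.0310 = 0.1132  (JPMorgan)
  w_3 = 0.129624·0.9745 + -0.003983·6.0872 = 0.1021  (Unilever)
  w_4 = 0.129624·0.2918 + -0.003983·15.9149 = -0.0256  (Chevron)
  w_5 = 0.129624·3.2135 + -0.003983·19.4897 = 0.3389  (Xerox)
  w_6 = 0.129624·2.3317 + -0.003983·19.0901 = 0.2262  (Qualcomm)
Σw_i=1.0000  μᵀw=0.1400
σ²=wᵀΣw=λ₁·μ_p+λ₂ = 0.129624·0.140 + -0.003983 = 0.014164 ≈ 0.0142


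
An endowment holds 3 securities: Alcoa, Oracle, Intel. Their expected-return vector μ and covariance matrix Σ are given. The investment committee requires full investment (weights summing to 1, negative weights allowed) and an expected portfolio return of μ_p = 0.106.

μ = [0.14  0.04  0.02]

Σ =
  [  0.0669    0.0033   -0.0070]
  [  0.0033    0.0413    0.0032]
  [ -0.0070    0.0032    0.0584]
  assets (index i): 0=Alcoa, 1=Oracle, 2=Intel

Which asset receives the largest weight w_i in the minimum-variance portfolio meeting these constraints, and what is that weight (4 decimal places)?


x=Σ⁻¹μ = [2.1133  0.7567  0.5543]
y=Σ⁻¹𝟙 = [15.7490  21.5733  17.8289]
a=μᵀx=0.337224  b=𝟙ᵀx=3.424374  c=𝟙ᵀy=55.151217  D=ac−b²=6.871953
λ₁=(c·0.106−b)/D = (55.151217·0.106−3.424374)/6.871953 = 0.352397
λ₂=(a−b·0.106)/D = (0.337224−3.424374·0.106)/6.871953 = -0.003749
w* = 0.352397·x + -0.003749·y:
  w_0 = 0.352397·2.1133 + -0.003749·15.7490 = 0.6857  (Alcoa)
  w_1 = 0.352397·0.7567 + -0.003749·21.5733 = 0.1858  (Oracle)
  w_2 = 0.352397·0.5543 + -0.003749·17.8289 = 0.1285  (Intel)
Σw_i=1.0000  μᵀw=0.1060
σ²=wᵀΣw=λ₁·μ_p+λ₂ = 0.352397·0.106 + -0.003749 = 0.033605 ≈ 0.0336

Alcoa (0.6857)


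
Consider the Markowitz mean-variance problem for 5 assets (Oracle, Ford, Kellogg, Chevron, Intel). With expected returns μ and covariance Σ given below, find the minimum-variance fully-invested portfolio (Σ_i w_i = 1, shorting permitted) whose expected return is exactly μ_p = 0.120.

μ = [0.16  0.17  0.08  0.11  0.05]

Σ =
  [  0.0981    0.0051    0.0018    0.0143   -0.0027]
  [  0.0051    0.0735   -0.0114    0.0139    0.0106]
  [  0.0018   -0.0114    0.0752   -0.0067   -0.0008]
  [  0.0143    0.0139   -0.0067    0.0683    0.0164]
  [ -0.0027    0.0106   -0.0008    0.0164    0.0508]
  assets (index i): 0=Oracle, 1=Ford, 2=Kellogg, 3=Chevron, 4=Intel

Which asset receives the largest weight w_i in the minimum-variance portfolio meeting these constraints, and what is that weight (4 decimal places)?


g=Σ⁻¹μ = [1.3602  2.2212  1.4552  0.9416  0.3120]
h=Σ⁻¹𝟙 = [8.4962  11.6805  15.7733  8.3720  15.2450]
a=μᵀg=0.830815  b=𝟙ᵀg=6.290116  c=𝟙ᵀh=59.567017  D=ac−b²=9.923589
λ₁=(c·0.120−b)/D = (59.567017·0.120−6.290116)/9.923589 = 0.086453
λ₂=(a−b·0.120)/D = (0.830815−6.290116·0.120)/9.923589 = 0.007659
w* = 0.086453·g + 0.007659·h:
  w_0 = 0.086453·1.3602 + 0.007659·8.4962 = 0.1827  (Oracle)
  w_1 = 0.086453·2.2212 + 0.007659·11.6805 = 0.2815  (Ford)
  w_2 = 0.086453·1.4552 + 0.007659·15.7733 = 0.2466  (Kellogg)
  w_3 = 0.086453·0.9416 + 0.007659·8.3720 = 0.1455  (Chevron)
  w_4 = 0.086453·0.3120 + 0.007659·15.2450 = 0.1437  (Intel)
Σw_i=1.0000  μᵀw=0.1200
σ²=wᵀΣw=λ₁·μ_p+λ₂ = 0.086453·0.120 + 0.007659 = 0.018033 ≈ 0.0180

Ford (0.2815)


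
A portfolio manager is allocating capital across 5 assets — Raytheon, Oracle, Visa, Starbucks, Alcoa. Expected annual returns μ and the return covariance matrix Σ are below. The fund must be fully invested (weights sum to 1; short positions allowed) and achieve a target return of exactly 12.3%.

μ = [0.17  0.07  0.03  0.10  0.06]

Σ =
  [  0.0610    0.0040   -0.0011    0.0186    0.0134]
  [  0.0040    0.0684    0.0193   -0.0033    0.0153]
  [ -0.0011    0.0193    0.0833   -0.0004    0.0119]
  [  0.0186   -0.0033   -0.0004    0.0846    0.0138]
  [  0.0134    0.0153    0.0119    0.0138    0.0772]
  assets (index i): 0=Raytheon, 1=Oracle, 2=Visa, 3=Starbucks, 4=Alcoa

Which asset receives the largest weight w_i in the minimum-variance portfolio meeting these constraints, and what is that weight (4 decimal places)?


p=Σ⁻¹μ = [2.5299  0.8463  0.1974  0.6561  0.0226]
q=Σ⁻¹𝟙 = [11.9252  10.5090  8.9306  8.6931  5.8702]
a=μᵀp=0.562217  b=𝟙ᵀp=4.252344  c=𝟙ᵀq=45.927972  D=ac−b²=7.739073
λ₁=(c·0.123−b)/D = (45.927972·0.123−4.252344)/7.739073 = 0.180486
λ₂=(a−b·0.123)/D = (0.562217−4.252344·0.123)/7.739073 = 0.005062
w* = 0.180486·p + 0.005062·q:
  w_0 = 0.180486·2.5299 + 0.005062·11.9252 = 0.5170  (Raytheon)
  w_1 = 0.180486·0.8463 + 0.005062·10.5090 = 0.2060  (Oracle)
  w_2 = 0.180486·0.1974 + 0.005062·8.9306 = 0.0808  (Visa)
  w_3 = 0.180486·0.6561 + 0.005062·8.6931 = 0.1624  (Starbucks)
  w_4 = 0.180486·0.0226 + 0.005062·5.8702 = 0.0338  (Alcoa)
Σw_i=1.0000  μᵀw=0.1230
σ²=wᵀΣw=λ₁·μ_p+λ₂ = 0.180486·0.123 + 0.005062 = 0.027262 ≈ 0.0273

Raytheon (0.5170)


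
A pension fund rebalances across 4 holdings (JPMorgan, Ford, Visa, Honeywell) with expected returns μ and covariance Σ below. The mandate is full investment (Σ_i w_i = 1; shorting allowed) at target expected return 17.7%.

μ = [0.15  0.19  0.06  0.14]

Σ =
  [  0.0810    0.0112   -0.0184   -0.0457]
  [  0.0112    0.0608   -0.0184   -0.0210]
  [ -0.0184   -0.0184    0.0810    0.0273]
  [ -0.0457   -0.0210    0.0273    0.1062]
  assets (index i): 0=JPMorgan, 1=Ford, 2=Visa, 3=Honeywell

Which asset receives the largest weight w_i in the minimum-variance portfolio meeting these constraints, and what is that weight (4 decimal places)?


p=Σ⁻¹μ = [3.4314  4.0192  1.3394  3.2453]
q=Σ⁻¹𝟙 = [24.2569  23.9906  16.4393  20.3724]
a=μᵀp=1.813051  b=𝟙ᵀp=12.035237  c=𝟙ᵀq=85.059194  D=ac−b²=9.369731
λ₁=(c·0.177−b)/D = (85.059194·0.177−12.035237)/9.369731 = 0.322340
λ₂=(a−b·0.177)/D = (1.813051−12.035237·0.177)/9.369731 = -0.033852
w* = 0.322340·p + -0.033852·q:
  w_0 = 0.322340·3.4314 + -0.033852·24.2569 = 0.2849  (JPMorgan)
  w_1 = 0.322340·4.0192 + -0.033852·23.9906 = 0.4834  (Ford)
  w_2 = 0.322340·1.3394 + -0.033852·16.4393 = -0.1248  (Visa)
  w_3 = 0.322340·3.2453 + -0.033852·20.3724 = 0.3564  (Honeywell)
Σw_i=1.0000  μᵀw=0.1770
σ²=wᵀΣw=λ₁·μ_p+λ₂ = 0.322340·0.177 + -0.033852 = 0.023202 ≈ 0.0232

Ford (0.4834)


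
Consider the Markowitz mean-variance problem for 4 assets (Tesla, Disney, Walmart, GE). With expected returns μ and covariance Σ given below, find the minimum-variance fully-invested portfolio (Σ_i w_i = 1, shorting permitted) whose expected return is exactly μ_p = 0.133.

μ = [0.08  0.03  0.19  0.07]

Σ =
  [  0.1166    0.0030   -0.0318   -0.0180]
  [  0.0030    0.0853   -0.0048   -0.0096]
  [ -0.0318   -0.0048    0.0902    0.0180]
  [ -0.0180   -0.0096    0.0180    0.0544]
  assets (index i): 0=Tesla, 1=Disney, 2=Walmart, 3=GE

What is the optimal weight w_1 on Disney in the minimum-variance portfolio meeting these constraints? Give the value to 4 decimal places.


u=Σ⁻¹μ = [1.5063  0.5574  2.4533  1.0718]
v=Σ⁻¹𝟙 = [15.0496  14.3527  12.8361  21.6476]
a=μᵀu=0.678369  b=𝟙ᵀu=5.588735  c=𝟙ᵀv=63.885947  D=ac−b²=12.104256
λ₁=(c·0.133−b)/D = (63.885947·0.133−5.588735)/12.104256 = 0.240254
λ₂=(a−b·0.133)/D = (0.678369−5.588735·0.133)/12.104256 = -0.005364
w* = 0.240254·u + -0.005364·v:
  w_0 = 0.240254·1.5063 + -0.005364·15.0496 = 0.2812  (Tesla)
  w_1 = 0.240254·0.5574 + -0.005364·14.3527 = 0.0569  (Disney)
  w_2 = 0.240254·2.4533 + -0.005364·12.8361 = 0.5205  (Walmart)
  w_3 = 0.240254·1.0718 + -0.005364·21.6476 = 0.1414  (GE)
Σw_i=1.0000  μᵀw=0.1330
σ²=wᵀΣw=λ₁·μ_p+λ₂ = 0.240254·0.133 + -0.005364 = 0.026589 ≈ 0.0266

0.0569


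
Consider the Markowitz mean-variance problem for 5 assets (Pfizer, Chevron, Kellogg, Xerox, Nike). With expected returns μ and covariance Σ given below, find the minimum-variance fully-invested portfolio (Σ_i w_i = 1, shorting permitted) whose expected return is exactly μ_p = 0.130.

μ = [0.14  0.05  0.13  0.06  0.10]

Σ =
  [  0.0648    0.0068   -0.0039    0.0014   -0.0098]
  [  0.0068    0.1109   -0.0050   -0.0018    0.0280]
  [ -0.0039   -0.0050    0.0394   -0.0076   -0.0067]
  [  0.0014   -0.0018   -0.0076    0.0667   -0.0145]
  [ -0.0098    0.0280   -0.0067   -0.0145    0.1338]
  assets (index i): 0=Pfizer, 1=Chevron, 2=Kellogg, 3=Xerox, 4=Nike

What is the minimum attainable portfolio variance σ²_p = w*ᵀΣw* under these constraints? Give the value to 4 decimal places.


x=Σ⁻¹μ = [2.5460  0.1839  4.0991  1.5950  1.2735]
y=Σ⁻¹𝟙 = [18.0126  6.9279  34.0502  21.1464  11.3401]
a=μᵀx=1.121567  b=𝟙ᵀx=9.697478  c=𝟙ᵀy=91.477210  D=ac−b²=8.556701
λ₁=(c·0.130−b)/D = (91.477210·0.130−9.697478)/8.556701 = 0.256473
λ₂=(a−b·0.130)/D = (1.121567−9.697478·0.130)/8.556701 = -0.016257
w* = 0.256473·x + -0.016257·y:
  w_0 = 0.256473·2.5460 + -0.016257·18.0126 = 0.3602  (Pfizer)
  w_1 = 0.256473·0.1839 + -0.016257·6.9279 = -0.0655  (Chevron)
  w_2 = 0.256473·4.0991 + -0.016257·34.0502 = 0.4977  (Kellogg)
  w_3 = 0.256473·1.5950 + -0.016257·21.1464 = 0.0653  (Xerox)
  w_4 = 0.256473·1.2735 + -0.016257·11.3401 = 0.1423  (Nike)
Σw_i=1.0000  μᵀw=0.1300
σ²=wᵀΣw=λ₁·μ_p+λ₂ = 0.256473·0.130 + -0.016257 = 0.017085 ≈ 0.0171

0.0171


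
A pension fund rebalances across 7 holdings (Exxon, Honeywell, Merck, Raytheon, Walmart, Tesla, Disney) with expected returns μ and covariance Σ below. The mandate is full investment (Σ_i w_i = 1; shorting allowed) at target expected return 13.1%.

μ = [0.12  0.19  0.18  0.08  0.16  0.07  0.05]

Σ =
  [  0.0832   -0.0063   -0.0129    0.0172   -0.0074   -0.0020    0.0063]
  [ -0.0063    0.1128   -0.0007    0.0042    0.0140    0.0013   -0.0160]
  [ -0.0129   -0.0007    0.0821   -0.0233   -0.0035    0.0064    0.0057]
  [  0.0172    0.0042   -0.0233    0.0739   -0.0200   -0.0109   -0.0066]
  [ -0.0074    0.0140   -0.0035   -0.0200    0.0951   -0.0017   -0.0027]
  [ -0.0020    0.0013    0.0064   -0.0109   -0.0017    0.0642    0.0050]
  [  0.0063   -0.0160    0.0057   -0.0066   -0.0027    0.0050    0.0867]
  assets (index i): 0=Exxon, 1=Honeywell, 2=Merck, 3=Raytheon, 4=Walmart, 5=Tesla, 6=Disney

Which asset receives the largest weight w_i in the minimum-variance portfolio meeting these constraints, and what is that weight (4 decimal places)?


p=Σ⁻¹μ = [1.7133  1.5150  3.1179  2.4365  2.2619  1.2203  0.7123]
q=Σ⁻¹𝟙 = [11.5336  8.1668  19.5948  24.7932  16.8084  17.5122  12.3157]
a=μᵀp=1.732528  b=𝟙ᵀp=12.977238  c=𝟙ᵀq=110.724799  D=ac−b²=23.425048
λ₁=(c·0.131−b)/D = (110.724799·0.131−12.977238)/23.425048 = 0.065217
λ₂=(a−b·0.131)/D = (1.732528−12.977238·0.131)/23.425048 = 0.001388
w* = 0.065217·p + 0.001388·q:
  w_0 = 0.065217·1.7133 + 0.001388·11.5336 = 0.1277  (Exxon)
  w_1 = 0.065217·1.5150 + 0.001388·8.1668 = 0.1101  (Honeywell)
  w_2 = 0.065217·3.1179 + 0.001388·19.5948 = 0.2305  (Merck)
  w_3 = 0.065217·2.4365 + 0.001388·24.7932 = 0.1933  (Raytheon)
  w_4 = 0.065217·2.2619 + 0.001388·16.8084 = 0.1708  (Walmart)
  w_5 = 0.065217·1.2203 + 0.001388·17.5122 = 0.1039  (Tesla)
  w_6 = 0.065217·0.7123 + 0.001388·12.3157 = 0.0635  (Disney)
Σw_i=1.0000  μᵀw=0.1310
σ²=wᵀΣw=λ₁·μ_p+λ₂ = 0.065217·0.131 + 0.001388 = 0.009931 ≈ 0.0099

Merck (0.2305)


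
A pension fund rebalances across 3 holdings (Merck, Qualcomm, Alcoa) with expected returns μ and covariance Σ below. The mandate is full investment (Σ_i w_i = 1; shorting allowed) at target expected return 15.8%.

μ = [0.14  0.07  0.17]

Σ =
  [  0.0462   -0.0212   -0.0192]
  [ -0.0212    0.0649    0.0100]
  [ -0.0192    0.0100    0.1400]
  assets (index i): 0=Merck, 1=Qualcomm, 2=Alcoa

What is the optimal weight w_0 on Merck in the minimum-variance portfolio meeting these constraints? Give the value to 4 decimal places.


0.6780

x=Σ⁻¹μ = [4.8392  2.3964  1.7068]
y=Σ⁻¹𝟙 = [38.0329  26.2163  10.4862]
a=μᵀx=1.135394  b=𝟙ᵀx=8.942399  c=𝟙ᵀy=74.735368  D=ac−b²=4.887566
λ₁=(c·0.158−b)/D = (74.735368·0.158−8.942399)/4.887566 = 0.586343
λ₂=(a−b·0.158)/D = (1.135394−8.942399·0.158)/4.887566 = -0.056778
w* = 0.586343·x + -0.056778·y:
  w_0 = 0.586343·4.8392 + -0.056778·38.0329 = 0.6780  (Merck)
  w_1 = 0.586343·2.3964 + -0.056778·26.2163 = -0.0834  (Qualcomm)
  w_2 = 0.586343·1.7068 + -0.056778·10.4862 = 0.4054  (Alcoa)
Σw_i=1.0000  μᵀw=0.1580
σ²=wᵀΣw=λ₁·μ_p+λ₂ = 0.586343·0.158 + -0.056778 = 0.035864 ≈ 0.0359
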